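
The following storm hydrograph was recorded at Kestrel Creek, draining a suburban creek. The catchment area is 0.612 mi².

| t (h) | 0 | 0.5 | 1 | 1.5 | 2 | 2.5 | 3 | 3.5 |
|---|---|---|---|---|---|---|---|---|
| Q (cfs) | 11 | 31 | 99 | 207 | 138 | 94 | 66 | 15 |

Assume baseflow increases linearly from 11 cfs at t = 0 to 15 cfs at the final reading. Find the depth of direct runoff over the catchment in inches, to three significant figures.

d ≈ 0.705 in

Direct runoff: 0.00, 19.43, 86.86, 194.29, 124.71, 80.14, 51.57, 0.00 cfs; ΣQ_DR = 557.0 cfs.
V = ΣQ_DR · Δt = 557.0 × 1800 s = 1.003 × 10^6 ft³.
Over A = 0.612 mi², depth = V / A = 0.705 in.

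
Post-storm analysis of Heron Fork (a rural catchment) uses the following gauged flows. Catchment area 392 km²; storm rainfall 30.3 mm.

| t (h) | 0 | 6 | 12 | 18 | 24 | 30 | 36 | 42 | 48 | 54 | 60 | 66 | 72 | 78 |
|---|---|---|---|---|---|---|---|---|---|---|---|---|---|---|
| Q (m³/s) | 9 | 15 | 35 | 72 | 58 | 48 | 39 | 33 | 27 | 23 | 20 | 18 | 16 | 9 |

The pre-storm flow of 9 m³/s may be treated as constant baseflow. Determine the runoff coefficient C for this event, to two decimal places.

C ≈ 0.54

ΣQ_DR = 296.0 m³/s; V = ΣQ_DR·Δt = 6.394 × 10^6 m³.
Runoff depth d = V / A = 16.31 mm.
C = d / P = 16.31 / 30.3 = 0.54.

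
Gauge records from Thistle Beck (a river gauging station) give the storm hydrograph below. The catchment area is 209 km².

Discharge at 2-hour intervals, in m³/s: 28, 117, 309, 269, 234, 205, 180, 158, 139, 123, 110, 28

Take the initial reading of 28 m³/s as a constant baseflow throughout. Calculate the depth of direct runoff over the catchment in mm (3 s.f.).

Direct runoff: 0.0, 89.0, 281.0, 241.0, 206.0, 177.0, 152.0, 130.0, 111.0, 95.0, 82.0, 0.0 m³/s; ΣQ_DR = 1564 m³/s.
V = ΣQ_DR · Δt = 1564 × 7200 s = 1.126 × 10^7 m³.
Over A = 209 km², depth = V / A = 53.9 mm.

d ≈ 53.9 mm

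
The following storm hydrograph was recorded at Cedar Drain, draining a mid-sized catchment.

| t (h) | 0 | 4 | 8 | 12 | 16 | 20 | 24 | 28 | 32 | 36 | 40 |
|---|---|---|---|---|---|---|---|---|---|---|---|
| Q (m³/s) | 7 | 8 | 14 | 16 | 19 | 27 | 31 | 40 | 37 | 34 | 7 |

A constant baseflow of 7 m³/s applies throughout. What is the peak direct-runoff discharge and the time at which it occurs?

Q_p = 33.0 m³/s at t = 28 h

Subtracting baseflow gives direct-runoff ordinates: 0.0, 1.0, 7.0, 9.0, 12.0, 20.0, 24.0, 33.0, 30.0, 27.0, 0.0 m³/s.
The maximum is 33.0 m³/s, occurring at the reading for t = 28 h.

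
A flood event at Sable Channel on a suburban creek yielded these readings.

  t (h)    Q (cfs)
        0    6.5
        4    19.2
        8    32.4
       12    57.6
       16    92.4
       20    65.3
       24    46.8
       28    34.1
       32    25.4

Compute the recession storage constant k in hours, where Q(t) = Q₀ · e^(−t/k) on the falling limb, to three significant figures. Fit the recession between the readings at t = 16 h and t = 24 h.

On the falling limb, Q drops from 92.4 to 46.8 cfs between t = 16 h and t = 24 h (Δt = 8 h).
k = −Δt / ln(Q₂/Q₁) = −8 / ln(46.8/92.4) = 11.8 h.

k ≈ 11.8 h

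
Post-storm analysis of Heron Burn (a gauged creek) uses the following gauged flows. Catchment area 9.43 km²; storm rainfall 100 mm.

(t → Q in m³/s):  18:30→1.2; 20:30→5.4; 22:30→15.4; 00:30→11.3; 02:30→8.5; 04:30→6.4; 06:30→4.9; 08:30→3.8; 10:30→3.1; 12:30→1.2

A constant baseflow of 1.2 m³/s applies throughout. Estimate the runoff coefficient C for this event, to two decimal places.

C ≈ 0.38

ΣQ_DR = 49.20 m³/s; V = ΣQ_DR·Δt = 3.542 × 10^5 m³.
Runoff depth d = V / A = 37.57 mm.
C = d / P = 37.57 / 100 = 0.38.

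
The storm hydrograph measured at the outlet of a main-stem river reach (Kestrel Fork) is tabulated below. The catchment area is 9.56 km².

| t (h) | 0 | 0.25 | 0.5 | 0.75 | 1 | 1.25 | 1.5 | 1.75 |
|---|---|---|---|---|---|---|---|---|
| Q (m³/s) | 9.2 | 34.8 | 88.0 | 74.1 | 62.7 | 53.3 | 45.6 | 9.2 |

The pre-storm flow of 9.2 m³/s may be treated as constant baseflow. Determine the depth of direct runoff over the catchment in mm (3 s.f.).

Direct runoff: 0.0, 25.6, 78.8, 64.9, 53.5, 44.1, 36.4, 0.0 m³/s; ΣQ_DR = 303.3 m³/s.
V = ΣQ_DR · Δt = 303.3 × 900 s = 2.730 × 10^5 m³.
Over A = 9.56 km², depth = V / A = 28.6 mm.

d ≈ 28.6 mm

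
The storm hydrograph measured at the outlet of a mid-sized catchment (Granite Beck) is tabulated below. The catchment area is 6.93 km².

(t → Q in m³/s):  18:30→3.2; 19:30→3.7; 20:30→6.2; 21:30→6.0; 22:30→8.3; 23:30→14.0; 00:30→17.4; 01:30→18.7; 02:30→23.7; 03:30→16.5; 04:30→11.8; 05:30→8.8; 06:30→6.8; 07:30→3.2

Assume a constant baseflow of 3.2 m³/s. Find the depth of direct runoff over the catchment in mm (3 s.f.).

Direct runoff: 0.0, 0.5, 3.0, 2.8, 5.1, 10.8, 14.2, 15.5, 20.5, 13.3, 8.6, 5.6, 3.6, 0.0 m³/s; ΣQ_DR = 103.5 m³/s.
V = ΣQ_DR · Δt = 103.5 × 3600 s = 3.726 × 10^5 m³.
Over A = 6.93 km², depth = V / A = 53.8 mm.

d ≈ 53.8 mm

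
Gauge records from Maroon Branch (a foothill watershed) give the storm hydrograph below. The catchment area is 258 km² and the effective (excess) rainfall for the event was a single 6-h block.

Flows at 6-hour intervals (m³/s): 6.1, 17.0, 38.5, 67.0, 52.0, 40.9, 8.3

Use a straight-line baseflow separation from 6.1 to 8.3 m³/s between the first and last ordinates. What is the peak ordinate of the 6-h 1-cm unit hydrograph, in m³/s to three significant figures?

Direct runoff: 0.00, 10.53, 31.67, 59.80, 44.43, 32.97, 0.00 m³/s; ΣQ_DR = 179.4 m³/s, peak = 59.80 m³/s.
Runoff depth d = ΣQ_DR·Δt / A = 179.4 × 21600 / (258 km²) = 15.02 mm.
The 1-cm UH is the DRH scaled by (10 mm)/d, so U_p = 59.80 × 10/15.02 = 39.8 m³/s.

U_p ≈ 39.8 m³/s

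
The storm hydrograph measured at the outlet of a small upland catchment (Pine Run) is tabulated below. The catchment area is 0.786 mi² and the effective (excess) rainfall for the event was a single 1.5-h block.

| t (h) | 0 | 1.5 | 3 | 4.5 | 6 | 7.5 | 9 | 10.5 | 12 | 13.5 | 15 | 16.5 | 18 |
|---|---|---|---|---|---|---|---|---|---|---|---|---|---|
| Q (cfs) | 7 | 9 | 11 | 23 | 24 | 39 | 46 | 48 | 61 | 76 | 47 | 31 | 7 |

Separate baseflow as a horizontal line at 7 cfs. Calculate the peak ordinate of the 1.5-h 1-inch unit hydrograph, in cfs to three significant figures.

Direct runoff: 0.0, 2.0, 4.0, 16.0, 17.0, 32.0, 39.0, 41.0, 54.0, 69.0, 40.0, 24.0, 0.0 cfs; ΣQ_DR = 338.0 cfs, peak = 69.0 cfs.
Runoff depth d = ΣQ_DR·Δt / A = 338.0 × 5400 / (0.786 mi²) = 0.9995 in.
The 1-inch UH is the DRH scaled by (1 in)/d, so U_p = 69.0 × 1/0.9995 = 69.0 cfs.

U_p ≈ 69.0 cfs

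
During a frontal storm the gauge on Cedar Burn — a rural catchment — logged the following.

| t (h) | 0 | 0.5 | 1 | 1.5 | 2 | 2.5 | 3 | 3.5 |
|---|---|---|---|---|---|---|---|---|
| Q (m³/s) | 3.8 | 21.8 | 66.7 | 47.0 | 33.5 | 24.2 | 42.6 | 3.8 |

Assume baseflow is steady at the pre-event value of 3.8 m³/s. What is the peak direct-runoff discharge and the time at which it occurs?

Q_p = 62.9 m³/s at t = 1 h

Subtracting baseflow gives direct-runoff ordinates: 0.0, 18.0, 62.9, 43.2, 29.7, 20.4, 38.8, 0.0 m³/s.
The maximum is 62.9 m³/s, occurring at the reading for t = 1 h.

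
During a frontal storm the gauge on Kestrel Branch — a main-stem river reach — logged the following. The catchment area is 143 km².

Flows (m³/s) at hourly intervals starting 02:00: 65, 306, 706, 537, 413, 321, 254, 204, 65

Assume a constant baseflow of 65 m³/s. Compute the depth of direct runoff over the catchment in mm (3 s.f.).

Direct runoff: 0.0, 241.0, 641.0, 472.0, 348.0, 256.0, 189.0, 139.0, 0.0 m³/s; ΣQ_DR = 2286 m³/s.
V = ΣQ_DR · Δt = 2286 × 3600 s = 8.230 × 10^6 m³.
Over A = 143 km², depth = V / A = 57.5 mm.

d ≈ 57.5 mm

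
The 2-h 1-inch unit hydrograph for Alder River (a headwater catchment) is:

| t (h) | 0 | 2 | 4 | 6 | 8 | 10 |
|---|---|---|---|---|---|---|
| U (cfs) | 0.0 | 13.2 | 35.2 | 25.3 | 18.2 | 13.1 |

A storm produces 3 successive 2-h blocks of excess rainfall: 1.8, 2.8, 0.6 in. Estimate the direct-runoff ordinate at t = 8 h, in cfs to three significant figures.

By discrete convolution, Q_j = Σ (P_i / 1 in) · U_{j−i}.
At t = 8 h (j=4): Q = (1.8/1)·18.2 + (2.8/1)·25.3 + (0.6/1)·35.2 = 125 cfs.

Q ≈ 125 cfs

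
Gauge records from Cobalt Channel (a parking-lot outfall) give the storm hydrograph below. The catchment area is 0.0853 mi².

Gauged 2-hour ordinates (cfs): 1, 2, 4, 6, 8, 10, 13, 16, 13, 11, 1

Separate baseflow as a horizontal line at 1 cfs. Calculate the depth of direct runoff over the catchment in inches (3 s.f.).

d ≈ 2.69 in

Direct runoff: 0.0, 1.0, 3.0, 5.0, 7.0, 9.0, 12.0, 15.0, 12.0, 10.0, 0.0 cfs; ΣQ_DR = 74.00 cfs.
V = ΣQ_DR · Δt = 74.00 × 7200 s = 5.328 × 10^5 ft³.
Over A = 0.0853 mi², depth = V / A = 2.69 in.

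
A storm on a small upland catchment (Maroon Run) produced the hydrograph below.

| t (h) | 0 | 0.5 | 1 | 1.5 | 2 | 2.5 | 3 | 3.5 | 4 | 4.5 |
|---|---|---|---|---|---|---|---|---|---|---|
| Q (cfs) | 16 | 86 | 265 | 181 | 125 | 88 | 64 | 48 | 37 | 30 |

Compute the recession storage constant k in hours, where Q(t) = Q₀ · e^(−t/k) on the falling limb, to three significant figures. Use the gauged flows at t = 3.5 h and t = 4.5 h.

On the falling limb, Q drops from 48 to 30 cfs between t = 3.5 h and t = 4.5 h (Δt = 1 h).
k = −Δt / ln(Q₂/Q₁) = −1 / ln(30/48) = 2.13 h.

k ≈ 2.13 h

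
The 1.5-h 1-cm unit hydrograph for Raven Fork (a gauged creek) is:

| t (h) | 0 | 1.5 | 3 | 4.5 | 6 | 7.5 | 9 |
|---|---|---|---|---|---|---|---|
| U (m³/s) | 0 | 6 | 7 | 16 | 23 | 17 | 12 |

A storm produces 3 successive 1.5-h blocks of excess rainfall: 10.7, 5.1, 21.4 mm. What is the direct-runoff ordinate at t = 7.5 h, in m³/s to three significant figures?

By discrete convolution, Q_j = Σ (P_i / 10 mm) · U_{j−i}.
At t = 7.5 h (j=5): Q = (10.7/10)·17 + (5.1/10)·23 + (21.4/10)·16 = 64.2 m³/s.

Q ≈ 64.2 m³/s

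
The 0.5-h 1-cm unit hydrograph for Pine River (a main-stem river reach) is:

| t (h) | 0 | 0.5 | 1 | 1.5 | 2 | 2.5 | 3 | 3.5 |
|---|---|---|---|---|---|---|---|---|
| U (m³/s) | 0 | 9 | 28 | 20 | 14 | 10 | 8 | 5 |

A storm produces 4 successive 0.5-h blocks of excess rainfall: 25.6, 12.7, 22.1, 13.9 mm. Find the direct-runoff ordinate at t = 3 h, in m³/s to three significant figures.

Q ≈ 91.9 m³/s

By discrete convolution, Q_j = Σ (P_i / 10 mm) · U_{j−i}.
At t = 3 h (j=6): Q = (25.6/10)·8 + (12.7/10)·10 + (22.1/10)·14 + (13.9/10)·20 = 91.9 m³/s.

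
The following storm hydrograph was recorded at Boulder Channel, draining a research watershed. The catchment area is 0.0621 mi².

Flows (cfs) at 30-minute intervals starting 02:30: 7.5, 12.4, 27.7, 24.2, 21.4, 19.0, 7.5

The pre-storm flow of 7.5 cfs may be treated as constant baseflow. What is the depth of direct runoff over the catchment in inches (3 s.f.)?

Direct runoff: 0.0, 4.9, 20.2, 16.7, 13.9, 11.5, 0.0 cfs; ΣQ_DR = 67.20 cfs.
V = ΣQ_DR · Δt = 67.20 × 1800 s = 1.210 × 10^5 ft³.
Over A = 0.0621 mi², depth = V / A = 0.838 in.

d ≈ 0.838 in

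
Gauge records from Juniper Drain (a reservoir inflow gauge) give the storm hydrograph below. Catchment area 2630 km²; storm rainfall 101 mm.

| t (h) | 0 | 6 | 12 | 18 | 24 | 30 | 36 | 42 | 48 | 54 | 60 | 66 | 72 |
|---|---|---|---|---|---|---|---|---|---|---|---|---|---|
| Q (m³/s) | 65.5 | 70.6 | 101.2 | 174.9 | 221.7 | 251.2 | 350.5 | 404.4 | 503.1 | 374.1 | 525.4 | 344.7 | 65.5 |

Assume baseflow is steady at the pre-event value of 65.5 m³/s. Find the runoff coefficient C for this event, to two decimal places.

ΣQ_DR = 2601 m³/s; V = ΣQ_DR·Δt = 5.619 × 10^7 m³.
Runoff depth d = V / A = 21.36 mm.
C = d / P = 21.36 / 101 = 0.21.

C ≈ 0.21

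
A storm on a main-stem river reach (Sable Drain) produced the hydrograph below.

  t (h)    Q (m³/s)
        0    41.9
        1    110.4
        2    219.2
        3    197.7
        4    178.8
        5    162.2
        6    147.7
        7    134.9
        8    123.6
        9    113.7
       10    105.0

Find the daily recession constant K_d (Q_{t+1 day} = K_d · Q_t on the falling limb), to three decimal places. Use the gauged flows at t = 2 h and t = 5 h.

K_d ≈ 0.090

Between t = 2 h and t = 5 h the flow falls from 219.2 to 162.2 m³/s over 3×1 h = 3 h.
Per-interval ratio K = (162.2/219.2)^(1/3) = 0.9045; K_d = K^(24/1) = 0.090.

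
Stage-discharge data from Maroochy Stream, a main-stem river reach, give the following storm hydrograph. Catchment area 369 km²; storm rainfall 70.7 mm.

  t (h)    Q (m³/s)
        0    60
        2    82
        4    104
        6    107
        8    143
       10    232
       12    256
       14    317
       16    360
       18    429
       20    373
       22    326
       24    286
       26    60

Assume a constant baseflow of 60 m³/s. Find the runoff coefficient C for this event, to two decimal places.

C ≈ 0.63

ΣQ_DR = 2295 m³/s; V = ΣQ_DR·Δt = 1.652 × 10^7 m³.
Runoff depth d = V / A = 44.78 mm.
C = d / P = 44.78 / 70.7 = 0.63.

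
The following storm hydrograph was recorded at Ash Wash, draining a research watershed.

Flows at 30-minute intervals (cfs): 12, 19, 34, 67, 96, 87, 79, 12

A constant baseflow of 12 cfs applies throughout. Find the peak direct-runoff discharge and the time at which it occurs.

Subtracting baseflow gives direct-runoff ordinates: 0.0, 7.0, 22.0, 55.0, 84.0, 75.0, 67.0, 0.0 cfs.
The maximum is 84.0 cfs, occurring at the reading for t = 2 h.

Q_p = 84.0 cfs at t = 2 h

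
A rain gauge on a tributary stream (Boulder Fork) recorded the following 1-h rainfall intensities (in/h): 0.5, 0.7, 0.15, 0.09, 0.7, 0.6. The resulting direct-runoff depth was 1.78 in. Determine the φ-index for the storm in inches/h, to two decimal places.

Only the 4 blocks with intensity above φ contribute runoff: 0.5, 0.7, 0.7, 0.6 in/h.
Σ(I−φ)·Δt = d  ⇒  (0.5+0.7+0.7+0.6 − 4φ)·1 = 1.78
φ = (2.500 − 1.78/1) / 4 = 0.18 in/h.

φ ≈ 0.18 in/h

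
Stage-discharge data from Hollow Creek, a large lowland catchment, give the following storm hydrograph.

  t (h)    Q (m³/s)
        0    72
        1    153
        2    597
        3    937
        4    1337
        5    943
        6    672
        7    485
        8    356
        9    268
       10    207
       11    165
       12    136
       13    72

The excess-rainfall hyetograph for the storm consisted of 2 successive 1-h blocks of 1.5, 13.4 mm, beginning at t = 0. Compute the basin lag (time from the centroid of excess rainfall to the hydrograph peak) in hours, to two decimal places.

Centroid of excess rainfall: t_c = Σ P_i·t̄_i / ΣP_i = 1.3993 h (block centres at 0.5, 1.5 h).
Hydrograph peak occurs at t = 4 h, so basin lag t_L = 4 − 1.3993 = 2.60 h.

t_L ≈ 2.60 h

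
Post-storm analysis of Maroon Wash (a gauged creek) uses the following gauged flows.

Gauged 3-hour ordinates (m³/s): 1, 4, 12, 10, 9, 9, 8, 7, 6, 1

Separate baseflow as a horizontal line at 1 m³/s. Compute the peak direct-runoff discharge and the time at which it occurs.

Q_p = 11.0 m³/s at t = 6 h

Subtracting baseflow gives direct-runoff ordinates: 0.0, 3.0, 11.0, 9.0, 8.0, 8.0, 7.0, 6.0, 5.0, 0.0 m³/s.
The maximum is 11.0 m³/s, occurring at the reading for t = 6 h.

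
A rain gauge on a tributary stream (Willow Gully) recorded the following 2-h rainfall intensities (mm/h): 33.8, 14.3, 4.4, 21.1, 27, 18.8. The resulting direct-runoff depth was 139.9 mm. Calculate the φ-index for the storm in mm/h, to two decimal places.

φ ≈ 9.01 mm/h

Only the 5 blocks with intensity above φ contribute runoff: 33.8, 14.3, 21.1, 27, 18.8 mm/h.
Σ(I−φ)·Δt = d  ⇒  (33.8+14.3+21.1+27+18.8 − 5φ)·2 = 139.9
φ = (115.0 − 139.9/2) / 5 = 9.01 mm/h.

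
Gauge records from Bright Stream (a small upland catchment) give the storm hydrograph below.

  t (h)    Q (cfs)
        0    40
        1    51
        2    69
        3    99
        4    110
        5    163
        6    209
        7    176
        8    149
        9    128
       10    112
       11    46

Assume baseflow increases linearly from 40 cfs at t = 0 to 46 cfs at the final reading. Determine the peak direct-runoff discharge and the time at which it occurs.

Subtracting baseflow gives direct-runoff ordinates: 0.00, 10.45, 27.91, 57.36, 67.82, 120.27, 165.73, 132.18, 104.64, 83.09, 66.55, 0.00 cfs.
The maximum is 165.73 cfs, occurring at the reading for t = 6 h.

Q_p = 165.73 cfs at t = 6 h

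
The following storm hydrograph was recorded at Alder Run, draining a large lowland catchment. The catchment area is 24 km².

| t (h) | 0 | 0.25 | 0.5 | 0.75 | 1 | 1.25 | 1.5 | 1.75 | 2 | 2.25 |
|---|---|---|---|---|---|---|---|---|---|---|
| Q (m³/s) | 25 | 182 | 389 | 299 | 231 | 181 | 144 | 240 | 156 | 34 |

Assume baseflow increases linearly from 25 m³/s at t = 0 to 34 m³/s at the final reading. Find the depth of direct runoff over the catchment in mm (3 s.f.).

d ≈ 59.5 mm

Direct runoff: 0.00, 156.00, 362.00, 271.00, 202.00, 151.00, 113.00, 208.00, 123.00, 0.00 m³/s; ΣQ_DR = 1586 m³/s.
V = ΣQ_DR · Δt = 1586 × 900 s = 1.427 × 10^6 m³.
Over A = 24 km², depth = V / A = 59.5 mm.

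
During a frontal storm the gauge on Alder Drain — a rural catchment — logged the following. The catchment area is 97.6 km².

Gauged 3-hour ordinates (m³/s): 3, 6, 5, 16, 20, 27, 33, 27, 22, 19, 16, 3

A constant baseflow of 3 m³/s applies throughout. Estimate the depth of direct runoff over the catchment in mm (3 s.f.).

d ≈ 17.8 mm

Direct runoff: 0.0, 3.0, 2.0, 13.0, 17.0, 24.0, 30.0, 24.0, 19.0, 16.0, 13.0, 0.0 m³/s; ΣQ_DR = 161.0 m³/s.
V = ΣQ_DR · Δt = 161.0 × 10800 s = 1.739 × 10^6 m³.
Over A = 97.6 km², depth = V / A = 17.8 mm.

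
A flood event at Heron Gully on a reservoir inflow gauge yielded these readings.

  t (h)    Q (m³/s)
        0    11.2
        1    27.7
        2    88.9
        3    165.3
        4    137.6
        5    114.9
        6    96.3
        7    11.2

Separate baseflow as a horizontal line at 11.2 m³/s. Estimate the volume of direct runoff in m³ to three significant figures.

Direct-runoff ordinates (Q − Q_b): 0.0, 16.5, 77.7, 154.1, 126.4, 103.7, 85.1, 0.0 m³/s.
ΣQ_DR = 563.5 m³/s.
With Δt = 1 h = 3600 s, V = ΣQ_DR · Δt = 563.5 × 3600 = 2.03 × 10^6 m³.

V ≈ 2.03 × 10^6 m³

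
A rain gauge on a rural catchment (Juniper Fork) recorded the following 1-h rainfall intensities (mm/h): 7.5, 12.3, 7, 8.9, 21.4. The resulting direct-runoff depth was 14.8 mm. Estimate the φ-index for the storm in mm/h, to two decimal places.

φ ≈ 9.45 mm/h

Only the 2 blocks with intensity above φ contribute runoff: 12.3, 21.4 mm/h.
Σ(I−φ)·Δt = d  ⇒  (12.3+21.4 − 2φ)·1 = 14.8
φ = (33.70 − 14.8/1) / 2 = 9.45 mm/h.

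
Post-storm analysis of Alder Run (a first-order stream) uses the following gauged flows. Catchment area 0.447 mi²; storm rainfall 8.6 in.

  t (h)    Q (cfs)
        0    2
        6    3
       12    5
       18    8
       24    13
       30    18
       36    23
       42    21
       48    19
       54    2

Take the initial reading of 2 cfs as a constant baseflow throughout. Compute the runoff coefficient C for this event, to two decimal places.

ΣQ_DR = 94.00 cfs; V = ΣQ_DR·Δt = 2.030 × 10^6 ft³.
Runoff depth d = V / A = 1.955 in.
C = d / P = 1.955 / 8.6 = 0.23.

C ≈ 0.23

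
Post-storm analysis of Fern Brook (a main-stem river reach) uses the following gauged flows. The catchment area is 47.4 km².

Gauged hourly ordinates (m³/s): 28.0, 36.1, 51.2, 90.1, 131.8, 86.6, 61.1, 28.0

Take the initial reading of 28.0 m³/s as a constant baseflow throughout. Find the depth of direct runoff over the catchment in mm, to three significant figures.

d ≈ 21.9 mm

Direct runoff: 0.0, 8.1, 23.2, 62.1, 103.8, 58.6, 33.1, 0.0 m³/s; ΣQ_DR = 288.9 m³/s.
V = ΣQ_DR · Δt = 288.9 × 3600 s = 1.040 × 10^6 m³.
Over A = 47.4 km², depth = V / A = 21.9 mm.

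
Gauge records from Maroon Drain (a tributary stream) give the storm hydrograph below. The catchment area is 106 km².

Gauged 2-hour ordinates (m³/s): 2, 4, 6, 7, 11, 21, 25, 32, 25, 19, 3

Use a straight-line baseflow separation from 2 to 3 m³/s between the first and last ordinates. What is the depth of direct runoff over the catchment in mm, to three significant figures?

Direct runoff: 0.00, 1.90, 3.80, 4.70, 8.60, 18.50, 22.40, 29.30, 22.20, 16.10, 0.00 m³/s; ΣQ_DR = 127.5 m³/s.
V = ΣQ_DR · Δt = 127.5 × 7200 s = 9.180 × 10^5 m³.
Over A = 106 km², depth = V / A = 8.66 mm.

d ≈ 8.66 mm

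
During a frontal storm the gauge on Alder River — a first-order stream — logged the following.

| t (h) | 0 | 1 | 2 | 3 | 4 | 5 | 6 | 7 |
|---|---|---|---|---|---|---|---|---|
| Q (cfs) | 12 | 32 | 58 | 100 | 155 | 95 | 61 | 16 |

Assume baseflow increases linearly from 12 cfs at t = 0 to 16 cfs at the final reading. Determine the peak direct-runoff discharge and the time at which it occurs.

Q_p = 140.71 cfs at t = 4 h

Subtracting baseflow gives direct-runoff ordinates: 0.00, 19.43, 44.86, 86.29, 140.71, 80.14, 45.57, 0.00 cfs.
The maximum is 140.71 cfs, occurring at the reading for t = 4 h.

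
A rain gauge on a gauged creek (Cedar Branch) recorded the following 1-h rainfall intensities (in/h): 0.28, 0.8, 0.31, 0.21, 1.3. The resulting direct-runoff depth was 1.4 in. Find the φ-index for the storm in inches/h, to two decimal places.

Only the 2 blocks with intensity above φ contribute runoff: 0.8, 1.3 in/h.
Σ(I−φ)·Δt = d  ⇒  (0.8+1.3 − 2φ)·1 = 1.4
φ = (2.100 − 1.4/1) / 2 = 0.35 in/h.

φ ≈ 0.35 in/h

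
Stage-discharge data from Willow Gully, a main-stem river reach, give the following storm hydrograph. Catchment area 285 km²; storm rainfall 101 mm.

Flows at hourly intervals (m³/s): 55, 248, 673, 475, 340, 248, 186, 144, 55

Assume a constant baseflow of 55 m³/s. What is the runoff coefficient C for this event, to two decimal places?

ΣQ_DR = 1929 m³/s; V = ΣQ_DR·Δt = 6.944 × 10^6 m³.
Runoff depth d = V / A = 24.37 mm.
C = d / P = 24.37 / 101 = 0.24.

C ≈ 0.24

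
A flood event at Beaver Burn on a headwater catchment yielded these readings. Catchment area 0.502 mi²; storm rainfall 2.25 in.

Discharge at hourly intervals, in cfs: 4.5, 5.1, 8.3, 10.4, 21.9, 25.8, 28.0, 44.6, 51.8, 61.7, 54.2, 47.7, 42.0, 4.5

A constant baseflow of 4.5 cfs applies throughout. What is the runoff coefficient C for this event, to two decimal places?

C ≈ 0.48

ΣQ_DR = 347.5 cfs; V = ΣQ_DR·Δt = 1.251 × 10^6 ft³.
Runoff depth d = V / A = 1.073 in.
C = d / P = 1.073 / 2.25 = 0.48.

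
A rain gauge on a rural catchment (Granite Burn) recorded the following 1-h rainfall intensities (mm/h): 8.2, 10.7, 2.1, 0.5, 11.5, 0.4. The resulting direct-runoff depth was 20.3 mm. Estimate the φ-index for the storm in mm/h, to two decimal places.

φ ≈ 3.37 mm/h

Only the 3 blocks with intensity above φ contribute runoff: 8.2, 10.7, 11.5 mm/h.
Σ(I−φ)·Δt = d  ⇒  (8.2+10.7+11.5 − 3φ)·1 = 20.3
φ = (30.40 − 20.3/1) / 3 = 3.37 mm/h.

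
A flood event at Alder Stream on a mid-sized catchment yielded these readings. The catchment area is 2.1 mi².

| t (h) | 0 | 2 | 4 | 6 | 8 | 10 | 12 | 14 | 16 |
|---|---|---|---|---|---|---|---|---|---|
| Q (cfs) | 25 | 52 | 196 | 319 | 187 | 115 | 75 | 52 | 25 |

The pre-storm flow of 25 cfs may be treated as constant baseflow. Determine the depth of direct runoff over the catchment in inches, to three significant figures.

d ≈ 1.21 in

Direct runoff: 0.0, 27.0, 171.0, 294.0, 162.0, 90.0, 50.0, 27.0, 0.0 cfs; ΣQ_DR = 821.0 cfs.
V = ΣQ_DR · Δt = 821.0 × 7200 s = 5.911 × 10^6 ft³.
Over A = 2.1 mi², depth = V / A = 1.21 in.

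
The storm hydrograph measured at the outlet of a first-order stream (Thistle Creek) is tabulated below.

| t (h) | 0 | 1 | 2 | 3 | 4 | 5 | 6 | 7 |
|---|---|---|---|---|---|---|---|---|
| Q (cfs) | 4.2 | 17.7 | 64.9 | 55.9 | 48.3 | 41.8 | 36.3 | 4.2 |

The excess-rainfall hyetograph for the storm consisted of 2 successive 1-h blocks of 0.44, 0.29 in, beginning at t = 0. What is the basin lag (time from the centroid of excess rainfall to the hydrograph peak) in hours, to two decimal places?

Centroid of excess rainfall: t_c = Σ P_i·t̄_i / ΣP_i = 0.8973 h (block centres at 0.5, 1.5 h).
Hydrograph peak occurs at t = 2 h, so basin lag t_L = 2 − 0.8973 = 1.10 h.

t_L ≈ 1.10 h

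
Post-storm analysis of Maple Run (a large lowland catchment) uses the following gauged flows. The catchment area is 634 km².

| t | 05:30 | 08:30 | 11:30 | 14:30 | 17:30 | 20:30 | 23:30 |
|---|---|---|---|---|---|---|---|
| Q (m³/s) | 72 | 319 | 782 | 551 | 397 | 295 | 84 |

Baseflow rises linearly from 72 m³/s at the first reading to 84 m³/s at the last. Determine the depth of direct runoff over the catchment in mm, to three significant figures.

d ≈ 33.3 mm

Direct runoff: 0.00, 245.00, 706.00, 473.00, 317.00, 213.00, 0.00 m³/s; ΣQ_DR = 1954 m³/s.
V = ΣQ_DR · Δt = 1954 × 10800 s = 2.110 × 10^7 m³.
Over A = 634 km², depth = V / A = 33.3 mm.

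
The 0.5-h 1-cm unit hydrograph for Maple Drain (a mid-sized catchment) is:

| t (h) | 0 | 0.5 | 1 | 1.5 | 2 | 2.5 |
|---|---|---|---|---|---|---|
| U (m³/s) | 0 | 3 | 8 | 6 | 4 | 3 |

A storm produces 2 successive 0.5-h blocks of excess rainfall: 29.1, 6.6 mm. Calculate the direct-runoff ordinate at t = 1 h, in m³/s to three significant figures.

Q ≈ 25.3 m³/s

By discrete convolution, Q_j = Σ (P_i / 10 mm) · U_{j−i}.
At t = 1 h (j=2): Q = (29.1/10)·8 + (6.6/10)·3 = 25.3 m³/s.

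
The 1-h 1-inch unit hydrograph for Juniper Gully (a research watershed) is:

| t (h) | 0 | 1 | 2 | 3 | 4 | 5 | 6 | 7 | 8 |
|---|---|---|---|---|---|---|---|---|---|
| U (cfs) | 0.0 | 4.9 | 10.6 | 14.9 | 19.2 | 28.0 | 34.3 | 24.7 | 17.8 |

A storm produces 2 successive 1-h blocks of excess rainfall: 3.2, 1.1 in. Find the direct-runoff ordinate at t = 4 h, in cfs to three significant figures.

Q ≈ 77.8 cfs

By discrete convolution, Q_j = Σ (P_i / 1 in) · U_{j−i}.
At t = 4 h (j=4): Q = (3.2/1)·19.2 + (1.1/1)·14.9 = 77.8 cfs.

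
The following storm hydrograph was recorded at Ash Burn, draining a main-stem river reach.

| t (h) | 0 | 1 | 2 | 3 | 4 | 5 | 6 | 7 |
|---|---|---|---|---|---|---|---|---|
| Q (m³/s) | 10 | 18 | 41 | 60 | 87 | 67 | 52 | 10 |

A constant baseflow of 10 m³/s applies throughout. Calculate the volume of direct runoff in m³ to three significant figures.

Direct-runoff ordinates (Q − Q_b): 0.0, 8.0, 31.0, 50.0, 77.0, 57.0, 42.0, 0.0 m³/s.
ΣQ_DR = 265.0 m³/s.
With Δt = 1 h = 3600 s, V = ΣQ_DR · Δt = 265.0 × 3600 = 9.54 × 10^5 m³.

V ≈ 9.54 × 10^5 m³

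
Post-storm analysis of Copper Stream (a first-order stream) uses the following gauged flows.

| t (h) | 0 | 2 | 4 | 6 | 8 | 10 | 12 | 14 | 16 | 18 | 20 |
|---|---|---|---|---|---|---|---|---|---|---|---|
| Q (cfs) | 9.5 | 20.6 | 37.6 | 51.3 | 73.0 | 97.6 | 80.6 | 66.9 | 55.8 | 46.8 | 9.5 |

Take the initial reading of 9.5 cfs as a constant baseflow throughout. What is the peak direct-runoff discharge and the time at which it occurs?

Q_p = 88.1 cfs at t = 10 h

Subtracting baseflow gives direct-runoff ordinates: 0.0, 11.1, 28.1, 41.8, 63.5, 88.1, 71.1, 57.4, 46.3, 37.3, 0.0 cfs.
The maximum is 88.1 cfs, occurring at the reading for t = 10 h.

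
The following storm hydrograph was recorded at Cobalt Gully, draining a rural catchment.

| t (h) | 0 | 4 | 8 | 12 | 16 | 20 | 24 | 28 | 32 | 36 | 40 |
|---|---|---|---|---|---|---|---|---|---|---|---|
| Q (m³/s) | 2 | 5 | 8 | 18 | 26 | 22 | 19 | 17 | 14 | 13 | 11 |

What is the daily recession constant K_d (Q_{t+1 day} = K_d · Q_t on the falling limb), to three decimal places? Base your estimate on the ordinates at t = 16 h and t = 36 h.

K_d ≈ 0.435

Between t = 16 h and t = 36 h the flow falls from 26 to 13 m³/s over 5×4 h = 20 h.
Per-interval ratio K = (13/26)^(1/5) = 0.8706; K_d = K^(24/4) = 0.435.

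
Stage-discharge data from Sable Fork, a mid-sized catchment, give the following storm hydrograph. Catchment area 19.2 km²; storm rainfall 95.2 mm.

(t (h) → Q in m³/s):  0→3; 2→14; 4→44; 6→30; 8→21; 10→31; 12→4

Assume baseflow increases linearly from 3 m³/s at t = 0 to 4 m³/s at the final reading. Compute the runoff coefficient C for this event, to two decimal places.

ΣQ_DR = 122.5 m³/s; V = ΣQ_DR·Δt = 8.820 × 10^5 m³.
Runoff depth d = V / A = 45.94 mm.
C = d / P = 45.94 / 95.2 = 0.48.

C ≈ 0.48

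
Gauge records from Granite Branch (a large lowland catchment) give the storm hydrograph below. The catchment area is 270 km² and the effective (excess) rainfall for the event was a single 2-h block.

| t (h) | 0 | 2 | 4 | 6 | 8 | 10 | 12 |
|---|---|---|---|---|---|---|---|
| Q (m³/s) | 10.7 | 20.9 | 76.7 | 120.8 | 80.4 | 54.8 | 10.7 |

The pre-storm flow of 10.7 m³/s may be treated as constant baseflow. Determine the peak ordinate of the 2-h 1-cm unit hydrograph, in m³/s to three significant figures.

U_p ≈ 138 m³/s

Direct runoff: 0.0, 10.2, 66.0, 110.1, 69.7, 44.1, 0.0 m³/s; ΣQ_DR = 300.1 m³/s, peak = 110.1 m³/s.
Runoff depth d = ΣQ_DR·Δt / A = 300.1 × 7200 / (270 km²) = 8.003 mm.
The 1-cm UH is the DRH scaled by (10 mm)/d, so U_p = 110.1 × 10/8.003 = 138 m³/s.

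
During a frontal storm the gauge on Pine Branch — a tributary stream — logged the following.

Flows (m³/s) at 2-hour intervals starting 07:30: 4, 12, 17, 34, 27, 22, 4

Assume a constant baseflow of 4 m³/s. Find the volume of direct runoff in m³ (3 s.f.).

Direct-runoff ordinates (Q − Q_b): 0.0, 8.0, 13.0, 30.0, 23.0, 18.0, 0.0 m³/s.
ΣQ_DR = 92.00 m³/s.
With Δt = 2 h = 7200 s, V = ΣQ_DR · Δt = 92.00 × 7200 = 6.62 × 10^5 m³.

V ≈ 6.62 × 10^5 m³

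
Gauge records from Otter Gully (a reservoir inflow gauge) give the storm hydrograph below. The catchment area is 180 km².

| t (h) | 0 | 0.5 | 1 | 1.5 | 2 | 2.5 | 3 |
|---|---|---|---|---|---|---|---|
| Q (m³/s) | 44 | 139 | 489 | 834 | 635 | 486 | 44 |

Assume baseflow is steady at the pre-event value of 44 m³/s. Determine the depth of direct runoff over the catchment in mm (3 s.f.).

d ≈ 23.6 mm

Direct runoff: 0.0, 95.0, 445.0, 790.0, 591.0, 442.0, 0.0 m³/s; ΣQ_DR = 2363 m³/s.
V = ΣQ_DR · Δt = 2363 × 1800 s = 4.253 × 10^6 m³.
Over A = 180 km², depth = V / A = 23.6 mm.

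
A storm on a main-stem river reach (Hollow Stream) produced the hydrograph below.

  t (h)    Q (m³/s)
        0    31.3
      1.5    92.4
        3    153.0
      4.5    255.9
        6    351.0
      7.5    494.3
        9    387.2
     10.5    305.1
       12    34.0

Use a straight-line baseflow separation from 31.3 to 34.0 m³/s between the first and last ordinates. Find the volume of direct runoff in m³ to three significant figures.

V ≈ 9.78 × 10^6 m³

Direct-runoff ordinates (Q − Q_b): 0.00, 60.76, 121.03, 223.59, 318.35, 461.31, 353.88, 271.44, 0.00 m³/s.
ΣQ_DR = 1810 m³/s.
With Δt = 1.5 h = 5400 s, V = ΣQ_DR · Δt = 1810 × 5400 = 9.78 × 10^6 m³.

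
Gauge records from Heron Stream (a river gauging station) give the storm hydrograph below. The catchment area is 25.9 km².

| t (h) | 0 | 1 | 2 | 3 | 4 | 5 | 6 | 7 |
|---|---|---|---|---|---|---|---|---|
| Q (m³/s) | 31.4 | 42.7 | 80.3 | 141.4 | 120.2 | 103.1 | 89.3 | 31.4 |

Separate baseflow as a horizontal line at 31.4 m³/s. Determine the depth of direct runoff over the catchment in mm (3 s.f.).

Direct runoff: 0.0, 11.3, 48.9, 110.0, 88.8, 71.7, 57.9, 0.0 m³/s; ΣQ_DR = 388.6 m³/s.
V = ΣQ_DR · Δt = 388.6 × 3600 s = 1.399 × 10^6 m³.
Over A = 25.9 km², depth = V / A = 54.0 mm.

d ≈ 54.0 mm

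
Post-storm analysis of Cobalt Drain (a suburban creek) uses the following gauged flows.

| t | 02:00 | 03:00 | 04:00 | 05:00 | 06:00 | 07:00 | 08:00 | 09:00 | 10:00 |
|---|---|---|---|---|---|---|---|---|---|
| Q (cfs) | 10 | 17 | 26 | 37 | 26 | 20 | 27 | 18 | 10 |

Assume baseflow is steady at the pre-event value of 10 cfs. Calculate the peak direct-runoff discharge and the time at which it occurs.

Q_p = 27.0 cfs at t = 05:00

Subtracting baseflow gives direct-runoff ordinates: 0.0, 7.0, 16.0, 27.0, 16.0, 10.0, 17.0, 8.0, 0.0 cfs.
The maximum is 27.0 cfs, occurring at the reading for t = 05:00.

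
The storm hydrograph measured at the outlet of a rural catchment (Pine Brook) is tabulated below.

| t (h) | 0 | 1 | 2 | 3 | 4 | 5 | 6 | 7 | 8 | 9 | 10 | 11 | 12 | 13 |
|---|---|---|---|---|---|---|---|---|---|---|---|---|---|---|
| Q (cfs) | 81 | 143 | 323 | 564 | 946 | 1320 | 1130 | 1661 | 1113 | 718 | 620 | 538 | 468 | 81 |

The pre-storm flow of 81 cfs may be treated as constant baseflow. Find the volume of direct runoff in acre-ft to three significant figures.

Direct-runoff ordinates (Q − Q_b): 0.0, 62.0, 242.0, 483.0, 865.0, 1239.0, 1049.0, 1580.0, 1032.0, 637.0, 539.0, 457.0, 387.0, 0.0 cfs.
ΣQ_DR = 8572 cfs.
With Δt = 1 h = 3600 s, V = ΣQ_DR · Δt = 8572 × 3600 = 3.09 × 10^7 ft³ = 708 acre-ft.

V ≈ 708 acre-ft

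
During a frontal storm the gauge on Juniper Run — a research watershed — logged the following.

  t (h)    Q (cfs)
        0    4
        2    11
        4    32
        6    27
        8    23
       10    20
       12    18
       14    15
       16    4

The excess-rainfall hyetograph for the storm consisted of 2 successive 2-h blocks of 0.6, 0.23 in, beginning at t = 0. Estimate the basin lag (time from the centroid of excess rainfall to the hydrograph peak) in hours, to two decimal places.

Centroid of excess rainfall: t_c = Σ P_i·t̄_i / ΣP_i = 1.5542 h (block centres at 1, 3 h).
Hydrograph peak occurs at t = 4 h, so basin lag t_L = 4 − 1.5542 = 2.45 h.

t_L ≈ 2.45 h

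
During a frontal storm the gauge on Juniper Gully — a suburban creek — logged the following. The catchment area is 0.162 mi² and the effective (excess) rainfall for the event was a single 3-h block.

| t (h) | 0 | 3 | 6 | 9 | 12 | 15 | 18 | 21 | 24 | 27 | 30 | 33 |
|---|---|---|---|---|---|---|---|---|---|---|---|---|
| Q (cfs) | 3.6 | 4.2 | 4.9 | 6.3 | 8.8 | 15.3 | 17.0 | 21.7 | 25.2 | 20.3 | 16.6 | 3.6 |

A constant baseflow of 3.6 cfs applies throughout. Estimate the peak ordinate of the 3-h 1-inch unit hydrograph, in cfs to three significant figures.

U_p ≈ 7.22 cfs

Direct runoff: 0.0, 0.6, 1.3, 2.7, 5.2, 11.7, 13.4, 18.1, 21.6, 16.7, 13.0, 0.0 cfs; ΣQ_DR = 104.3 cfs, peak = 21.6 cfs.
Runoff depth d = ΣQ_DR·Δt / A = 104.3 × 10800 / (0.162 mi²) = 2.993 in.
The 1-inch UH is the DRH scaled by (1 in)/d, so U_p = 21.6 × 1/2.993 = 7.22 cfs.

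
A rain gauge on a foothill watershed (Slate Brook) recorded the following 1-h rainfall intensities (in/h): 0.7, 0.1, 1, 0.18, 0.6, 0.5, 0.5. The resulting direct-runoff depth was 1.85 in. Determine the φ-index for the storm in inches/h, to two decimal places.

Only the 5 blocks with intensity above φ contribute runoff: 0.7, 1, 0.6, 0.5, 0.5 in/h.
Σ(I−φ)·Δt = d  ⇒  (0.7+1+0.6+0.5+0.5 − 5φ)·1 = 1.85
φ = (3.300 − 1.85/1) / 5 = 0.29 in/h.

φ ≈ 0.29 in/h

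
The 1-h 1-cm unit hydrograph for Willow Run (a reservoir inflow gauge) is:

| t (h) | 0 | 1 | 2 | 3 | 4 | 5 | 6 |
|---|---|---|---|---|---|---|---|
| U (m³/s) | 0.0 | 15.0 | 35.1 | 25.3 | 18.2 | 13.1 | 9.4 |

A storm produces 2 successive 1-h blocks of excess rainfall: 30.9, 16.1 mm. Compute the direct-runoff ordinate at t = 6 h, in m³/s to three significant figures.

Q ≈ 50.1 m³/s

By discrete convolution, Q_j = Σ (P_i / 10 mm) · U_{j−i}.
At t = 6 h (j=6): Q = (30.9/10)·9.4 + (16.1/10)·13.1 = 50.1 m³/s.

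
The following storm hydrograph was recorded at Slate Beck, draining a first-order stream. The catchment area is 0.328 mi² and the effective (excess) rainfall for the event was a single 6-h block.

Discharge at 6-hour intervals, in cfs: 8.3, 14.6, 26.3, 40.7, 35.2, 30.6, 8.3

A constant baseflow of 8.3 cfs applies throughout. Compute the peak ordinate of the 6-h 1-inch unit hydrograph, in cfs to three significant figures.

Direct runoff: 0.0, 6.3, 18.0, 32.4, 26.9, 22.3, 0.0 cfs; ΣQ_DR = 105.9 cfs, peak = 32.4 cfs.
Runoff depth d = ΣQ_DR·Δt / A = 105.9 × 21600 / (0.328 mi²) = 3.002 in.
The 1-inch UH is the DRH scaled by (1 in)/d, so U_p = 32.4 × 1/3.002 = 10.8 cfs.

U_p ≈ 10.8 cfs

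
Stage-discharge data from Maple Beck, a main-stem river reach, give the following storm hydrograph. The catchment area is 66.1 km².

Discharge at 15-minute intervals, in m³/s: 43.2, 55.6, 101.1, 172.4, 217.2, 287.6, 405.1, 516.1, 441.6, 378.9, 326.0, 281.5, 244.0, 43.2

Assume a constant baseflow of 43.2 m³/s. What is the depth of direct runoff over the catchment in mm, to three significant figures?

Direct runoff: 0.0, 12.4, 57.9, 129.2, 174.0, 244.4, 361.9, 472.9, 398.4, 335.7, 282.8, 238.3, 200.8, 0.0 m³/s; ΣQ_DR = 2909 m³/s.
V = ΣQ_DR · Δt = 2909 × 900 s = 2.618 × 10^6 m³.
Over A = 66.1 km², depth = V / A = 39.6 mm.

d ≈ 39.6 mm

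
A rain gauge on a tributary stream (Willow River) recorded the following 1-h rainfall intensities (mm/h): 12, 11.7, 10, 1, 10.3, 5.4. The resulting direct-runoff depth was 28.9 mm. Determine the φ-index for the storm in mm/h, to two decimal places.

Only the 5 blocks with intensity above φ contribute runoff: 12, 11.7, 10, 10.3, 5.4 mm/h.
Σ(I−φ)·Δt = d  ⇒  (12+11.7+10+10.3+5.4 − 5φ)·1 = 28.9
φ = (49.40 − 28.9/1) / 5 = 4.10 mm/h.

φ ≈ 4.10 mm/h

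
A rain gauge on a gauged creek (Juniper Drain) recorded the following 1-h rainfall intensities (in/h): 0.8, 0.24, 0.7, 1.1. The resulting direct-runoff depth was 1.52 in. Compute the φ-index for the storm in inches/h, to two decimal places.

φ ≈ 0.36 in/h

Only the 3 blocks with intensity above φ contribute runoff: 0.8, 0.7, 1.1 in/h.
Σ(I−φ)·Δt = d  ⇒  (0.8+0.7+1.1 − 3φ)·1 = 1.52
φ = (2.600 − 1.52/1) / 3 = 0.36 in/h.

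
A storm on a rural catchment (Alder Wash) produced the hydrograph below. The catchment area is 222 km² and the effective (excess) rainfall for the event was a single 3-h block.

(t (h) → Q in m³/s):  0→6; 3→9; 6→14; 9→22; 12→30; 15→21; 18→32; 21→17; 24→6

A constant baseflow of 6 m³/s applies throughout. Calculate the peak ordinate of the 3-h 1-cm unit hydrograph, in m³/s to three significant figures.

Direct runoff: 0.0, 3.0, 8.0, 16.0, 24.0, 15.0, 26.0, 11.0, 0.0 m³/s; ΣQ_DR = 103.0 m³/s, peak = 26.0 m³/s.
Runoff depth d = ΣQ_DR·Δt / A = 103.0 × 10800 / (222 km²) = 5.011 mm.
The 1-cm UH is the DRH scaled by (10 mm)/d, so U_p = 26.0 × 10/5.011 = 51.9 m³/s.

U_p ≈ 51.9 m³/s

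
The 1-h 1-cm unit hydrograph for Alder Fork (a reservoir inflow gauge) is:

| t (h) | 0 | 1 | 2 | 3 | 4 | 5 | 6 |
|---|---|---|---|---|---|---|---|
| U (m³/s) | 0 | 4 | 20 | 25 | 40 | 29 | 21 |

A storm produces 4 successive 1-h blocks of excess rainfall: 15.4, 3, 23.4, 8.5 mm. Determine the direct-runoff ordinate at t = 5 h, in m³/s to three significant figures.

Q ≈ 132 m³/s

By discrete convolution, Q_j = Σ (P_i / 10 mm) · U_{j−i}.
At t = 5 h (j=5): Q = (15.4/10)·29 + (3/10)·40 + (23.4/10)·25 + (8.5/10)·20 = 132 m³/s.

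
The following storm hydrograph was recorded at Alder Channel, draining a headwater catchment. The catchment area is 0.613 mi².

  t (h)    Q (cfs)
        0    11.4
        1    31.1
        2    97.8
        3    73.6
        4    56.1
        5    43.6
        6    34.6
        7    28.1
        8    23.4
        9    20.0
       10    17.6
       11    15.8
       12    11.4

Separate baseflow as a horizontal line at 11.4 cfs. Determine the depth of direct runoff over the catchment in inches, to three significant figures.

d ≈ 0.800 in

Direct runoff: 0.0, 19.7, 86.4, 62.2, 44.7, 32.2, 23.2, 16.7, 12.0, 8.6, 6.2, 4.4, 0.0 cfs; ΣQ_DR = 316.3 cfs.
V = ΣQ_DR · Δt = 316.3 × 3600 s = 1.139 × 10^6 ft³.
Over A = 0.613 mi², depth = V / A = 0.800 in.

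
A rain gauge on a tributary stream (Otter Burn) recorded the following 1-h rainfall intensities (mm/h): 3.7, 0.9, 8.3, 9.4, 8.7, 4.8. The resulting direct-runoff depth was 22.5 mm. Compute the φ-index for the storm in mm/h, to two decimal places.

Only the 5 blocks with intensity above φ contribute runoff: 3.7, 8.3, 9.4, 8.7, 4.8 mm/h.
Σ(I−φ)·Δt = d  ⇒  (3.7+8.3+9.4+8.7+4.8 − 5φ)·1 = 22.5
φ = (34.90 − 22.5/1) / 5 = 2.48 mm/h.

φ ≈ 2.48 mm/h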